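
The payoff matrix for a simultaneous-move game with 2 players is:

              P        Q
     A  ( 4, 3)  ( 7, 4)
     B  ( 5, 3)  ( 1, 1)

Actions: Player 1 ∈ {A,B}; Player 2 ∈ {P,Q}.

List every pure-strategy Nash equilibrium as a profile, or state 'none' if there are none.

NE set: (A,Q), (B,P)

(A,P): not NE [P1→B gives 5>4; P2→Q gives 4>3]
(A,Q): NE
(B,P): NE
(B,Q): not NE [P1→A gives 7>1; P2→P gives 3>1]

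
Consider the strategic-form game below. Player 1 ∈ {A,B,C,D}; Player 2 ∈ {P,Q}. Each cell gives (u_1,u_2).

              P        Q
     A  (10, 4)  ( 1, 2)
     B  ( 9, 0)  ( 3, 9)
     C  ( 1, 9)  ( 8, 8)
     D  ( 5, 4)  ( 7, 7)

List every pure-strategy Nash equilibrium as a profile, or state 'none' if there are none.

(A,P): NE
(A,Q): not NE [P1→C gives 8>1; P2→P gives 4>2]
(B,P): not NE [P1→A gives 10>9; P2→Q gives 9>0]
(B,Q): not NE [P1→C gives 8>3]
(C,P): not NE [P1→A gives 10>1]
(C,Q): not NE [P2→P gives 9>8]
(D,P): not NE [P1→A gives 10>5; P2→Q gives 7>4]
(D,Q): not NE [P1→C gives 8>7]

PSNE = {(A,P)}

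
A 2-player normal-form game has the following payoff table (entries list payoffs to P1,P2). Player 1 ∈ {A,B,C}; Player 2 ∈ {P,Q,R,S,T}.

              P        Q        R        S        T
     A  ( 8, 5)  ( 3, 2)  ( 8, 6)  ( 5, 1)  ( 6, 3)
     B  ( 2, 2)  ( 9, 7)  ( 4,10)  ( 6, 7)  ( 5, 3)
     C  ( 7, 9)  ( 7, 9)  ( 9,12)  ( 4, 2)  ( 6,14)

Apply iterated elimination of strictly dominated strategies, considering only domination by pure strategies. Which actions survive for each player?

P2 drop P (R beats it: A:6>5 B:10>2 C:12>9)
P2 drop Q (R beats it: A:6>2 B:10>7 C:12>9)
P2 drop S (R beats it: A:6>1 B:10>7 C:12>2)
P1 drop B (A beats it: R:8>4 T:6>5)
P1→{A,C} P2→{R,T}

Survivors P1:{A,C} P2:{R,T}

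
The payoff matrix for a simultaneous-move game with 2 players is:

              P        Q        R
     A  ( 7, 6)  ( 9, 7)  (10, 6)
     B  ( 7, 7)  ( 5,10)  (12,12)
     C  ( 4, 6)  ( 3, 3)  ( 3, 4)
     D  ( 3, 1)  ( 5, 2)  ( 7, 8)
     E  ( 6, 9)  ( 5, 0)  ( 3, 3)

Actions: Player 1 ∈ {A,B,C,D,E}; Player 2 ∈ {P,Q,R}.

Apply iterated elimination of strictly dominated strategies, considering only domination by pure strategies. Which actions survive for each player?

IESDS → P1:{A,B} P2:{Q,R}

P1 drop C (A beats it: P:7>4 Q:9>3 R:10>3)
P1 drop D (A beats it: P:7>3 Q:9>5 R:10>7)
P1 drop E (A beats it: P:7>6 Q:9>5 R:10>3)
P2 drop P (Q beats it: A:7>6 B:10>7)
P1→{A,B} P2→{Q,R}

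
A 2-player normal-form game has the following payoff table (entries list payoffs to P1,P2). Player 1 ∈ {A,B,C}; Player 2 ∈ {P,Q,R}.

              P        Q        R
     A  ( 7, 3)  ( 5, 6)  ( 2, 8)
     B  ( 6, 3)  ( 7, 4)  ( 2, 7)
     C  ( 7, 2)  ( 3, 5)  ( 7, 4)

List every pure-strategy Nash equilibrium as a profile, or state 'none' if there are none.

(A,P): not NE [P2→R gives 8>3]
(A,Q): not NE [P1→B gives 7>5; P2→R gives 8>6]
(A,R): not NE [P1→C gives 7>2]
(B,P): not NE [P1→C gives 7>6; P2→R gives 7>3]
(B,Q): not NE [P2→R gives 7>4]
(B,R): not NE [P1→C gives 7>2]
(C,P): not NE [P2→Q gives 5>2]
(C,Q): not NE [P1→B gives 7>3]
(C,R): not NE [P2→Q gives 5>4]

PSNE: ∅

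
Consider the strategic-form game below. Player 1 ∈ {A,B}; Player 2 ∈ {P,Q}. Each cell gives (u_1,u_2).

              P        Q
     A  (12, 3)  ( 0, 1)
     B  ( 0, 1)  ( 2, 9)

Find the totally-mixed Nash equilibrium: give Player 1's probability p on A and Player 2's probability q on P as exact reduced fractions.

(p,q) = (4/5, 1/7)

P1 indiff ⇒ q·12+(1-q)·0 = q·0+(1-q)·2 ⇒ q(12) = (1-q)(2) ⇒ q = 1/7
P2 indiff ⇒ p·3+(1-p)·1 = p·1+(1-p)·9 ⇒ p(2) = (1-p)(8) ⇒ p = 4/5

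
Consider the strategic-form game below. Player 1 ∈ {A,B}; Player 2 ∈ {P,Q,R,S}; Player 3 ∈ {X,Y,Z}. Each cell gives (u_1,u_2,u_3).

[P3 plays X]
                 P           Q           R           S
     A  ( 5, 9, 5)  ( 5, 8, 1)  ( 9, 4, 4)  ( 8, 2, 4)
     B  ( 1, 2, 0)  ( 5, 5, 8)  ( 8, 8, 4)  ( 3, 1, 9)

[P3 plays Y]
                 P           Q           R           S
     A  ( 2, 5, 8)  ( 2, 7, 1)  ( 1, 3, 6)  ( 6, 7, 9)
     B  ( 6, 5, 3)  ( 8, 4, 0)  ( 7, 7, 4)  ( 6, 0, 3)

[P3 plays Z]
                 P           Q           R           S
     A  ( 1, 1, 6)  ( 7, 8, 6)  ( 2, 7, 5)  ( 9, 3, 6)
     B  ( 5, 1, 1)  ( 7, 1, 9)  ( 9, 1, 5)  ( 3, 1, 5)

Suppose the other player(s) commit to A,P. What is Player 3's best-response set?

BR_3 = {Y}

u_3(X vs A,P) = 5
u_3(Y vs A,P) = 8
u_3(Z vs A,P) = 6
max payoff 8 at {Y}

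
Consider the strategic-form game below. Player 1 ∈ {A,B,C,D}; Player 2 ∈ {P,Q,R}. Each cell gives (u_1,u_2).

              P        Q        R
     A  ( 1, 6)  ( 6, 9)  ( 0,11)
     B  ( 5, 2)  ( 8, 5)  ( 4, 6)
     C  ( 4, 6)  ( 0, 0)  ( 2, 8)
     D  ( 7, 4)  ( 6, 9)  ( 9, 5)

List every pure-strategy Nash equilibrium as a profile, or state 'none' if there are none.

No pure NE.

(A,P): not NE [P1→D gives 7>1; P2→R gives 11>6]
(A,Q): not NE [P1→B gives 8>6; P2→R gives 11>9]
(A,R): not NE [P1→D gives 9>0]
(B,P): not NE [P1→D gives 7>5; P2→R gives 6>2]
(B,Q): not NE [P2→R gives 6>5]
(B,R): not NE [P1→D gives 9>4]
(C,P): not NE [P1→D gives 7>4; P2→R gives 8>6]
(C,Q): not NE [P1→B gives 8>0; P2→R gives 8>0]
(C,R): not NE [P1→D gives 9>2]
(D,P): not NE [P2→Q gives 9>4]
(D,Q): not NE [P1→B gives 8>6]
(D,R): not NE [P2→Q gives 9>5]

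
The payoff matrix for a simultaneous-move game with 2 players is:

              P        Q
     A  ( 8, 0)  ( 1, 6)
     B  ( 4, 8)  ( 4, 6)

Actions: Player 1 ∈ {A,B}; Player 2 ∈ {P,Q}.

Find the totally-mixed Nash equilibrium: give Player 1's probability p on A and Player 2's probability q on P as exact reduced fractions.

P1 indiff ⇒ q·8+(1-q)·1 = q·4+(1-q)·4 ⇒ q(4) = (1-q)(3) ⇒ q = 3/7
P2 indiff ⇒ p·0+(1-p)·8 = p·6+(1-p)·6 ⇒ p(-6) = (1-p)(-2) ⇒ p = 1/4

P1 mixes 1/4 on A; P2 mixes 3/7 on P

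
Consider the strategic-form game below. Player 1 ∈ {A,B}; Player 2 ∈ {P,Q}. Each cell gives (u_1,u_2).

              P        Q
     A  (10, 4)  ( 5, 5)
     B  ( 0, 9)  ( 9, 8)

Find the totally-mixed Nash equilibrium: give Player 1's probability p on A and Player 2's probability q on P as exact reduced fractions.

P1 indiff ⇒ q·10+(1-q)·5 = q·0+(1-q)·9 ⇒ q(10) = (1-q)(4) ⇒ q = 2/7
P2 indiff ⇒ p·4+(1-p)·9 = p·5+(1-p)·8 ⇒ p(-1) = (1-p)(-1) ⇒ p = 1/2

P1 mixes 1/2 on A; P2 mixes 2/7 on P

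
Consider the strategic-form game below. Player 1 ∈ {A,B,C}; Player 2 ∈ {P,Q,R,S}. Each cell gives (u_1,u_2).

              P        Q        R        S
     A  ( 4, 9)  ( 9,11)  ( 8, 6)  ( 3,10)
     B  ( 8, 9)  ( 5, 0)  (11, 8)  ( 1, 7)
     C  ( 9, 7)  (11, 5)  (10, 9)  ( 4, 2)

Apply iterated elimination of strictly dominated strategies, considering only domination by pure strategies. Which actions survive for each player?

P1 drop A (C beats it: P:9>4 Q:11>9 R:10>8 S:4>3)
P2 drop Q (P beats it: B:9>0 C:7>5)
P2 drop S (P beats it: B:9>7 C:7>2)
P1→{B,C} P2→{P,R}

Survivors P1:{B,C} P2:{P,R}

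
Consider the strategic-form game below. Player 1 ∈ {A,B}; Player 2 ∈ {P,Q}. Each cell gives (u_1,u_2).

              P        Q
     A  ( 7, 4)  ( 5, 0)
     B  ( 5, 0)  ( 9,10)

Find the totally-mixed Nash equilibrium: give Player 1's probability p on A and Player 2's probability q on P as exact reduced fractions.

p=5/7, q=2/3

P1 indiff ⇒ q·7+(1-q)·5 = q·5+(1-q)·9 ⇒ q(2) = (1-q)(4) ⇒ q = 2/3
P2 indiff ⇒ p·4+(1-p)·0 = p·0+(1-p)·10 ⇒ p(4) = (1-p)(10) ⇒ p = 5/7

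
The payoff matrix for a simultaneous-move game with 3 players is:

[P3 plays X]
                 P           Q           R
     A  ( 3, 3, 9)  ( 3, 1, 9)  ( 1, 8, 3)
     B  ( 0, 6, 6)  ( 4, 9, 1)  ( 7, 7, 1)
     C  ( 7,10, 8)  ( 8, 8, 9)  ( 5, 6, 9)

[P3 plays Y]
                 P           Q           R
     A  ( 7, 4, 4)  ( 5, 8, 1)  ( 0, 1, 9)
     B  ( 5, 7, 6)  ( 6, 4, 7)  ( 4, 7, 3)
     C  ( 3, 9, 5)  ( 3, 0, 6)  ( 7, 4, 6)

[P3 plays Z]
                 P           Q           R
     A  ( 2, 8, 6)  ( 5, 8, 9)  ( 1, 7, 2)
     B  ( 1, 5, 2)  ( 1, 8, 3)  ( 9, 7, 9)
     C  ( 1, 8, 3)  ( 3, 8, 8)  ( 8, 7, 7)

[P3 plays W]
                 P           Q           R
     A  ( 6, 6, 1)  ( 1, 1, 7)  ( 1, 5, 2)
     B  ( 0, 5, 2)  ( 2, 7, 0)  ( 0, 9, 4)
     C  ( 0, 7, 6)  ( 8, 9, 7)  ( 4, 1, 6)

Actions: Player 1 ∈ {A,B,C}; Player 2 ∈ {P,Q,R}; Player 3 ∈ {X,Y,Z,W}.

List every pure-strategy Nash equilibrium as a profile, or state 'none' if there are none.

(A,P,X): not NE [P1→C gives 7>3; P2→R gives 8>3]
(A,P,Y): not NE [P2→Q gives 8>4; P3→X gives 9>4]
(A,P,Z): not NE [P3→X gives 9>6]
(A,P,W): not NE [P3→X gives 9>1]
(A,Q,X): not NE [P1→C gives 8>3; P2→R gives 8>1]
(A,Q,Y): not NE [P1→B gives 6>5; P3→Z gives 9>1]
(A,Q,Z): NE
(A,Q,W): not NE [P1→C gives 8>1; P2→P gives 6>1; P3→Z gives 9>7]
(A,R,X): not NE [P1→B gives 7>1; P3→Y gives 9>3]
(A,R,Y): not NE [P1→C gives 7>0; P2→Q gives 8>1]
(A,R,Z): not NE [P1→B gives 9>1; P2→Q gives 8>7; P3→Y gives 9>2]
(A,R,W): not NE [P1→C gives 4>1; P2→P gives 6>5; P3→Y gives 9>2]
(B,P,X): not NE [P1→C gives 7>0; P2→Q gives 9>6]
(B,P,Y): not NE [P1→A gives 7>5]
(B,P,Z): not NE [P1→A gives 2>1; P2→Q gives 8>5; P3→Y gives 6>2]
(B,P,W): not NE [P1→A gives 6>0; P2→R gives 9>5; P3→Y gives 6>2]
(B,Q,X): not NE [P1→C gives 8>4; P3→Y gives 7>1]
(B,Q,Y): not NE [P2→R gives 7>4]
(B,Q,Z): not NE [P1→A gives 5>1; P3→Y gives 7>3]
(B,Q,W): not NE [P1→C gives 8>2; P2→R gives 9>7; P3→Y gives 7>0]
(B,R,X): not NE [P2→Q gives 9>7; P3→Z gives 9>1]
(B,R,Y): not NE [P1→C gives 7>4; P3→Z gives 9>3]
(B,R,Z): not NE [P2→Q gives 8>7]
(B,R,W): not NE [P1→C gives 4>0; P3→Z gives 9>4]
(C,P,X): NE
(C,P,Y): not NE [P1→A gives 7>3; P3→X gives 8>5]
(C,P,Z): not NE [P1→A gives 2>1; P3→X gives 8>3]
(C,P,W): not NE [P1→A gives 6>0; P2→Q gives 9>7; P3→X gives 8>6]
(C,Q,X): not NE [P2→P gives 10>8]
(C,Q,Y): not NE [P1→B gives 6>3; P2→P gives 9>0; P3→X gives 9>6]
(C,Q,Z): not NE [P1→A gives 5>3; P3→X gives 9>8]
(C,Q,W): not NE [P3→X gives 9>7]
(C,R,X): not NE [P1→B gives 7>5; P2→P gives 10>6]
(C,R,Y): not NE [P2→P gives 9>4; P3→X gives 9>6]
(C,R,Z): not NE [P1→B gives 9>8; P2→Q gives 8>7; P3→X gives 9>7]
(C,R,W): not NE [P2→Q gives 9>1; P3→X gives 9>6]

Nash profiles: (A,Q,Z), (C,P,X)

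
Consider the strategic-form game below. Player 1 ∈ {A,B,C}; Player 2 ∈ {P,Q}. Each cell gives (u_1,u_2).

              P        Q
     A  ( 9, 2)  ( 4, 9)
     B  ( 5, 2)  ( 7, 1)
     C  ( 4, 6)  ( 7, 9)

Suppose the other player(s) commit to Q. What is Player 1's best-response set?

u_1(A vs Q) = 4
u_1(B vs Q) = 7
u_1(C vs Q) = 7
max payoff 7 at {B,C}

BR_1 = {B,C}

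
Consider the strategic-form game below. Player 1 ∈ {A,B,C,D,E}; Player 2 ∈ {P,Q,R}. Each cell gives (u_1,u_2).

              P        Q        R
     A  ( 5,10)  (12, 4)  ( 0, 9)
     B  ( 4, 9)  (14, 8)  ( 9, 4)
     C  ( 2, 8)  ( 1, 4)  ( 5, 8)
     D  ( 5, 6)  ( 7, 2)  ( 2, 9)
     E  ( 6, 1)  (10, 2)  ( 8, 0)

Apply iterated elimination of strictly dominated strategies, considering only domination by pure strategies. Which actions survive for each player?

P1 drop C (B beats it: P:4>2 Q:14>1 R:9>5)
P1 drop D (E beats it: P:6>5 Q:10>7 R:8>2)
P2 drop R (P beats it: A:10>9 B:9>4 E:1>0)
P1→{A,B,E} P2→{P,Q}

Survivors P1:{A,B,E} P2:{P,Q}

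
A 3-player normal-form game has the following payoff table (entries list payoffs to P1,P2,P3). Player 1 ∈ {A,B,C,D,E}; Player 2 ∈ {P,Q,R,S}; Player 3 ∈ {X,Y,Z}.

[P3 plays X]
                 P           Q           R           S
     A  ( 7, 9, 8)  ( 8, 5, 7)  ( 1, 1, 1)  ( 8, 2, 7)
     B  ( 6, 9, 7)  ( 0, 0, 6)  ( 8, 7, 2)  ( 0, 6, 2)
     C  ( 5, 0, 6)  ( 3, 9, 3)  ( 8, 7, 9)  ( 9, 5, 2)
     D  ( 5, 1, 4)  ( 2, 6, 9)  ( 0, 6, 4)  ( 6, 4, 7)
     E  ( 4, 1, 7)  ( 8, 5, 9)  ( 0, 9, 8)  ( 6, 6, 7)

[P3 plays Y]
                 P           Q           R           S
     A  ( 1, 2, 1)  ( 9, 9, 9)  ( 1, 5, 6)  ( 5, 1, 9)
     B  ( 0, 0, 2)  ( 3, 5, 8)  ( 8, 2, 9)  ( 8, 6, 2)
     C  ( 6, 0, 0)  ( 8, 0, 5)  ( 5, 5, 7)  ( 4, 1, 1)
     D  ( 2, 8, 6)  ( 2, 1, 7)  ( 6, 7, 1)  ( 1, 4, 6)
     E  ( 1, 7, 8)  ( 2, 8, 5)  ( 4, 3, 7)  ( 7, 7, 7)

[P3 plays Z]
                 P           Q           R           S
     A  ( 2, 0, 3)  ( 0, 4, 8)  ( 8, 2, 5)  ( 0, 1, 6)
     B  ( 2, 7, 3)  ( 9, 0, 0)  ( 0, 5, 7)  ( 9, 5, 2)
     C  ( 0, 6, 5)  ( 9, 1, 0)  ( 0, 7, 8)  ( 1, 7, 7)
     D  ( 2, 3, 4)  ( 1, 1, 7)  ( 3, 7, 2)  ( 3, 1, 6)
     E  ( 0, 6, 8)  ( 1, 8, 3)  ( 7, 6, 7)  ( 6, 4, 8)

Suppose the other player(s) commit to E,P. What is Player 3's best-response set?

u_3(X vs E,P) = 7
u_3(Y vs E,P) = 8
u_3(Z vs E,P) = 8
max payoff 8 at {Y,Z}

P3 best: {Y,Z}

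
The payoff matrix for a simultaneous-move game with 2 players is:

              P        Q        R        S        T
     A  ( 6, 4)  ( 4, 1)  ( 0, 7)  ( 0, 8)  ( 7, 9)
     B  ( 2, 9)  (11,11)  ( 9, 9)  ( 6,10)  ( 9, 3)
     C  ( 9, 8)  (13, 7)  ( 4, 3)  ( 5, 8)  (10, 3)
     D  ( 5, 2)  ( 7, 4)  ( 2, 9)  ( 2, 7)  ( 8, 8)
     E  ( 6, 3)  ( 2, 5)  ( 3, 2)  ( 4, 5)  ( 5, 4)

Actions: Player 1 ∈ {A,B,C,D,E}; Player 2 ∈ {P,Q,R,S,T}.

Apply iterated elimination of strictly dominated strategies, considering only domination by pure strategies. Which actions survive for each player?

IESDS → P1:{B,C} P2:{P,Q,S}

P1 drop A (C beats it: P:9>6 Q:13>4 R:4>0 S:5>0 T:10>7)
P1 drop D (C beats it: P:9>5 Q:13>7 R:4>2 S:5>2 T:10>8)
P1 drop E (C beats it: P:9>6 Q:13>2 R:4>3 S:5>4 T:10>5)
P2 drop R (Q beats it: B:11>9 C:7>3)
P2 drop T (P beats it: B:9>3 C:8>3)
P1→{B,C} P2→{P,Q,S}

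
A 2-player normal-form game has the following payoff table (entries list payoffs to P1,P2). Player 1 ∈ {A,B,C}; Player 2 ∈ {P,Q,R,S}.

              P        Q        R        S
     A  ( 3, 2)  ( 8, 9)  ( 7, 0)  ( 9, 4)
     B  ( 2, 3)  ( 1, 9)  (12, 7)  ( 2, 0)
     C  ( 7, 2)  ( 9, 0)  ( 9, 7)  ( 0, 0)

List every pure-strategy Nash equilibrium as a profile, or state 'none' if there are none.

PSNE: ∅

(A,P): not NE [P1→C gives 7>3; P2→Q gives 9>2]
(A,Q): not NE [P1→C gives 9>8]
(A,R): not NE [P1→B gives 12>7; P2→Q gives 9>0]
(A,S): not NE [P2→Q gives 9>4]
(B,P): not NE [P1→C gives 7>2; P2→Q gives 9>3]
(B,Q): not NE [P1→C gives 9>1]
(B,R): not NE [P2→Q gives 9>7]
(B,S): not NE [P1→A gives 9>2; P2→Q gives 9>0]
(C,P): not NE [P2→R gives 7>2]
(C,Q): not NE [P2→R gives 7>0]
(C,R): not NE [P1→B gives 12>9]
(C,S): not NE [P1→A gives 9>0; P2→R gives 7>0]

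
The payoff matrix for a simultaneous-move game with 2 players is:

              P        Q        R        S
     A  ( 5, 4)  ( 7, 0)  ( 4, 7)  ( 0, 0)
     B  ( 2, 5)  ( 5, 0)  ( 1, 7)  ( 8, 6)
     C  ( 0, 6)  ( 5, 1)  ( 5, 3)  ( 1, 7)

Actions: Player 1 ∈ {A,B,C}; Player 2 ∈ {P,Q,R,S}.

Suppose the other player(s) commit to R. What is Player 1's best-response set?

argmax u_1 = {C}

u_1(A vs R) = 4
u_1(B vs R) = 1
u_1(C vs R) = 5
max payoff 5 at {C}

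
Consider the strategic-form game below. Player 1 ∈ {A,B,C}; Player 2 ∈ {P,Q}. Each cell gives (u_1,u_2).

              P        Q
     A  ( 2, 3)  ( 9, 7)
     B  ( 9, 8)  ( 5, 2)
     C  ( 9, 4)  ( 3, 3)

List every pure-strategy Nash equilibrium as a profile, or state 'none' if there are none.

(A,P): not NE [P1→C gives 9>2; P2→Q gives 7>3]
(A,Q): NE
(B,P): NE
(B,Q): not NE [P1→A gives 9>5; P2→P gives 8>2]
(C,P): NE
(C,Q): not NE [P1→A gives 9>3; P2→P gives 4>3]

Nash profiles: (A,Q), (B,P), (C,P)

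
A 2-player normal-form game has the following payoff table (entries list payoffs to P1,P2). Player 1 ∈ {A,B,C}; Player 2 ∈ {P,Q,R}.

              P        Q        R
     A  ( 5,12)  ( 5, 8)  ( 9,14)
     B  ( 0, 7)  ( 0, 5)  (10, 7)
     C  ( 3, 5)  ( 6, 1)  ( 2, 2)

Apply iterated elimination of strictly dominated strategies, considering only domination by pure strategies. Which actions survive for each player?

P2 drop Q (P beats it: A:12>8 B:7>5 C:5>1)
P1 drop C (A beats it: P:5>3 R:9>2)
P1→{A,B} P2→{P,R}

IESDS → P1:{A,B} P2:{P,R}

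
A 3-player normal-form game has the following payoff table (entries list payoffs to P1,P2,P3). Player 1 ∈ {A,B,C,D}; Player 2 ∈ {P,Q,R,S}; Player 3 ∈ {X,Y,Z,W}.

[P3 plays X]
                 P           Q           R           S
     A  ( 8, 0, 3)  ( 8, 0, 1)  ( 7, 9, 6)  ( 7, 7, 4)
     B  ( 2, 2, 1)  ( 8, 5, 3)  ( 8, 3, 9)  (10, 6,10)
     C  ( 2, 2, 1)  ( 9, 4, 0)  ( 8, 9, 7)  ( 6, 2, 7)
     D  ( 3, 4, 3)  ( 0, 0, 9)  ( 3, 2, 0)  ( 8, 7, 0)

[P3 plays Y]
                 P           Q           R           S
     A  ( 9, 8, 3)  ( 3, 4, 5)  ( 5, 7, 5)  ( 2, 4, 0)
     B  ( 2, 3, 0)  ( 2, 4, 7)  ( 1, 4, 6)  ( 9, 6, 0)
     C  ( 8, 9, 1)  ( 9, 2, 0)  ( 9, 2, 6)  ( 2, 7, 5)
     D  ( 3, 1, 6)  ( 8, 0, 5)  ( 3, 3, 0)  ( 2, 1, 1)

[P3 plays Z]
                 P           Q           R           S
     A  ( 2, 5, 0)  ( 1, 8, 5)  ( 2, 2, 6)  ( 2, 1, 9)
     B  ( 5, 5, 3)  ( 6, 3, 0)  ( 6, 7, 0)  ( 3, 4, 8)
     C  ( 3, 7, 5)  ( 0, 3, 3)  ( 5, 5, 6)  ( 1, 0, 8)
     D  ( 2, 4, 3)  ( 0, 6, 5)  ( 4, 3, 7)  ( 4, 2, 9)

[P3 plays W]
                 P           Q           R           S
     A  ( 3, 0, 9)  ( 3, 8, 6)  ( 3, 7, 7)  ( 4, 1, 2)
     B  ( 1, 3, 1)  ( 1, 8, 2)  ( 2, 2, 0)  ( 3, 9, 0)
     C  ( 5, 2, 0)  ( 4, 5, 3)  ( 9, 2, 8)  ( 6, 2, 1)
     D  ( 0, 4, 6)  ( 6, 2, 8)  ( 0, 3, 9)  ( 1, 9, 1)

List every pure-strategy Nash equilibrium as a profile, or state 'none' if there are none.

(A,P,X): not NE [P2→R gives 9>0; P3→W gives 9>3]
(A,P,Y): not NE [P3→W gives 9>3]
(A,P,Z): not NE [P1→B gives 5>2; P2→Q gives 8>5; P3→W gives 9>0]
(A,P,W): not NE [P1→C gives 5>3; P2→Q gives 8>0]
(A,Q,X): not NE [P1→C gives 9>8; P2→R gives 9>0; P3→W gives 6>1]
(A,Q,Y): not NE [P1→C gives 9>3; P2→P gives 8>4; P3→W gives 6>5]
(A,Q,Z): not NE [P1→B gives 6>1; P3→W gives 6>5]
(A,Q,W): not NE [P1→D gives 6>3]
(A,R,X): not NE [P1→C gives 8>7; P3→W gives 7>6]
(A,R,Y): not NE [P1→C gives 9>5; P2→P gives 8>7; P3→W gives 7>5]
(A,R,Z): not NE [P1→B gives 6>2; P2→Q gives 8>2; P3→W gives 7>6]
(A,R,W): not NE [P1→C gives 9>3; P2→Q gives 8>7]
(A,S,X): not NE [P1→B gives 10>7; P2→R gives 9>7; P3→Z gives 9>4]
(A,S,Y): not NE [P1→B gives 9>2; P2→P gives 8>4; P3→Z gives 9>0]
(A,S,Z): not NE [P1→D gives 4>2; P2→Q gives 8>1]
(A,S,W): not NE [P1→C gives 6>4; P2→Q gives 8>1; P3→Z gives 9>2]
(B,P,X): not NE [P1→A gives 8>2; P2→S gives 6>2; P3→Z gives 3>1]
(B,P,Y): not NE [P1→A gives 9>2; P2→S gives 6>3; P3→Z gives 3>0]
(B,P,Z): not NE [P2→R gives 7>5]
(B,P,W): not NE [P1→C gives 5>1; P2→S gives 9>3; P3→Z gives 3>1]
(B,Q,X): not NE [P1→C gives 9>8; P2→S gives 6>5; P3→Y gives 7>3]
(B,Q,Y): not NE [P1→C gives 9>2; P2→S gives 6>4]
(B,Q,Z): not NE [P2→R gives 7>3; P3→Y gives 7>0]
(B,Q,W): not NE [P1→D gives 6>1; P2→S gives 9>8; P3→Y gives 7>2]
(B,R,X): not NE [P2→S gives 6>3]
(B,R,Y): not NE [P1→C gives 9>1; P2→S gives 6>4; P3→X gives 9>6]
(B,R,Z): not NE [P3→X gives 9>0]
(B,R,W): not NE [P1→C gives 9>2; P2→S gives 9>2; P3→X gives 9>0]
(B,S,X): NE
(B,S,Y): not NE [P3→X gives 10>0]
(B,S,Z): not NE [P1→D gives 4>3; P2→R gives 7>4; P3→X gives 10>8]
(B,S,W): not NE [P1→C gives 6>3; P3→X gives 10>0]
(C,P,X): not NE [P1→A gives 8>2; P2→R gives 9>2; P3→Z gives 5>1]
(C,P,Y): not NE [P1→A gives 9>8; P3→Z gives 5>1]
(C,P,Z): not NE [P1→B gives 5>3]
(C,P,W): not NE [P2→Q gives 5>2; P3→Z gives 5>0]
(C,Q,X): not NE [P2→R gives 9>4; P3→W gives 3>0]
(C,Q,Y): not NE [P2→P gives 9>2; P3→W gives 3>0]
(C,Q,Z): not NE [P1→B gives 6>0; P2→P gives 7>3]
(C,Q,W): not NE [P1→D gives 6>4]
(C,R,X): not NE [P3→W gives 8>7]
(C,R,Y): not NE [P2→P gives 9>2; P3→W gives 8>6]
(C,R,Z): not NE [P1→B gives 6>5; P2→P gives 7>5; P3→W gives 8>6]
(C,R,W): not NE [P2→Q gives 5>2]
(C,S,X): not NE [P1→B gives 10>6; P2→R gives 9>2; P3→Z gives 8>7]
(C,S,Y): not NE [P1→B gives 9>2; P2→P gives 9>7; P3→Z gives 8>5]
(C,S,Z): not NE [P1→D gives 4>1; P2→P gives 7>0]
(C,S,W): not NE [P2→Q gives 5>2; P3→Z gives 8>1]
(D,P,X): not NE [P1→A gives 8>3; P2→S gives 7>4; P3→W gives 6>3]
(D,P,Y): not NE [P1→A gives 9>3; P2→R gives 3>1]
(D,P,Z): not NE [P1→B gives 5>2; P2→Q gives 6>4; P3→W gives 6>3]
(D,P,W): not NE [P1→C gives 5>0; P2→S gives 9>4]
(D,Q,X): not NE [P1→C gives 9>0; P2→S gives 7>0]
(D,Q,Y): not NE [P1→C gives 9>8; P2→R gives 3>0; P3→X gives 9>5]
(D,Q,Z): not NE [P1→B gives 6>0; P3→X gives 9>5]
(D,Q,W): not NE [P2→S gives 9>2; P3→X gives 9>8]
(D,R,X): not NE [P1→C gives 8>3; P2→S gives 7>2; P3→W gives 9>0]
(D,R,Y): not NE [P1→C gives 9>3; P3→W gives 9>0]
(D,R,Z): not NE [P1→B gives 6>4; P2→Q gives 6>3; P3→W gives 9>7]
(D,R,W): not NE [P1→C gives 9>0; P2→S gives 9>3]
(D,S,X): not NE [P1→B gives 10>8; P3→Z gives 9>0]
(D,S,Y): not NE [P1→B gives 9>2; P2→R gives 3>1; P3→Z gives 9>1]
(D,S,Z): not NE [P2→Q gives 6>2]
(D,S,W): not NE [P1→C gives 6>1; P3→Z gives 9>1]

NE set: (B,S,X)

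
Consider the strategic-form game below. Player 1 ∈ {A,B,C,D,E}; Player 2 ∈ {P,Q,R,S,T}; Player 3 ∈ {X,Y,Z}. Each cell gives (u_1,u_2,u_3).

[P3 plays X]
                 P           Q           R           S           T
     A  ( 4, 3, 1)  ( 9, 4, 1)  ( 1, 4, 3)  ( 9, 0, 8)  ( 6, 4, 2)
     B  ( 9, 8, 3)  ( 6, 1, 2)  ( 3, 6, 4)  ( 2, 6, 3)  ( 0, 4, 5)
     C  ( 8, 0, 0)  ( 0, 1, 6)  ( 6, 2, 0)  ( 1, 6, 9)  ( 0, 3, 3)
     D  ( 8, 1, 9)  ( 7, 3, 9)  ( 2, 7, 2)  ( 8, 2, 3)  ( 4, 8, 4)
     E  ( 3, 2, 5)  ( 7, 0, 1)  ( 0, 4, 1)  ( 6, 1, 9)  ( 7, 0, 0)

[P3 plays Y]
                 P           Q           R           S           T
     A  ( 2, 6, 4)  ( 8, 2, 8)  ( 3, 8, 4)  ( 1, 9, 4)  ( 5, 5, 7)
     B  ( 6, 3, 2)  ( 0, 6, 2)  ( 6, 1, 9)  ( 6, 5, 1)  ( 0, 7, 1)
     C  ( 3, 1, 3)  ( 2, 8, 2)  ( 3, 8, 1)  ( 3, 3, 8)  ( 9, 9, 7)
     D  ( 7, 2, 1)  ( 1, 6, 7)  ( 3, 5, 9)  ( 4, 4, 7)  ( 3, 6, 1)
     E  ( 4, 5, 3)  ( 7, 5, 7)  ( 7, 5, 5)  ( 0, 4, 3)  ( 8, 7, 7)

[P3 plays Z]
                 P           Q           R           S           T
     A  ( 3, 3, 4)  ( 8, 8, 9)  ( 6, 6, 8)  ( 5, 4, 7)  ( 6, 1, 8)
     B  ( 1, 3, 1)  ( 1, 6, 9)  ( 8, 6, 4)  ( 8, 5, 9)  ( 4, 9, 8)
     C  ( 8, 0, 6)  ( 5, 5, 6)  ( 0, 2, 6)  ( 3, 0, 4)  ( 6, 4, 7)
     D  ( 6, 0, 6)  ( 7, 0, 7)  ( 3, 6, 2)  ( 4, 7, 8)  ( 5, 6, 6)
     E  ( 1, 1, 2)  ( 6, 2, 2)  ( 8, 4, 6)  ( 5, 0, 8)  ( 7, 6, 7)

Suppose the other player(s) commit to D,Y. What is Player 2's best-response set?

argmax u_2 = {Q,T}

u_2(P vs D,Y) = 2
u_2(Q vs D,Y) = 6
u_2(R vs D,Y) = 5
u_2(S vs D,Y) = 4
u_2(T vs D,Y) = 6
max payoff 6 at {Q,T}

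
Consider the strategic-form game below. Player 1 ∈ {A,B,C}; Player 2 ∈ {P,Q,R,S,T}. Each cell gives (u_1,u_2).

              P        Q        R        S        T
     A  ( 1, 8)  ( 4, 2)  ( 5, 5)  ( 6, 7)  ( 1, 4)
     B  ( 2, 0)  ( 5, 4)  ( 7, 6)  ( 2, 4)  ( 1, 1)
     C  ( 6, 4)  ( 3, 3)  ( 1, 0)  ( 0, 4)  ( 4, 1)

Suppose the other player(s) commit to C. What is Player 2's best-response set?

u_2(P vs C) = 4
u_2(Q vs C) = 3
u_2(R vs C) = 0
u_2(S vs C) = 4
u_2(T vs C) = 1
max payoff 4 at {P,S}

argmax u_2 = {P,S}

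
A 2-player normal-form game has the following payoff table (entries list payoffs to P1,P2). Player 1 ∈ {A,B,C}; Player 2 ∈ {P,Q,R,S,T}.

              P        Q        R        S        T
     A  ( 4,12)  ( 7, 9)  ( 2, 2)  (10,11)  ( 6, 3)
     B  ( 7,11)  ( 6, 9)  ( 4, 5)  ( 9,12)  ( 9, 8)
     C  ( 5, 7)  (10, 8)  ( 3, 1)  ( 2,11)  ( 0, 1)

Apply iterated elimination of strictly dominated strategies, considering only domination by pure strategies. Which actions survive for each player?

Survivors P1:{A,B} P2:{P,S}

P2 drop Q (S beats it: A:11>9 B:12>9 C:11>8)
P1 drop C (B beats it: P:7>5 R:4>3 S:9>2 T:9>0)
P2 drop R (P beats it: A:12>2 B:11>5)
P2 drop T (P beats it: A:12>3 B:11>8)
P1→{A,B} P2→{P,S}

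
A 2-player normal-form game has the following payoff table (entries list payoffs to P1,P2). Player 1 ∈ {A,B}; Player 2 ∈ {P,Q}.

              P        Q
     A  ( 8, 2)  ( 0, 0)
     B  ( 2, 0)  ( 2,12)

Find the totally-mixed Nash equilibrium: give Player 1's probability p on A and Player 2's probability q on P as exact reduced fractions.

P1 indiff ⇒ q·8+(1-q)·0 = q·2+(1-q)·2 ⇒ q(6) = (1-q)(2) ⇒ q = 1/4
P2 indiff ⇒ p·2+(1-p)·0 = p·0+(1-p)·12 ⇒ p(2) = (1-p)(12) ⇒ p = 6/7

p=6/7, q=1/4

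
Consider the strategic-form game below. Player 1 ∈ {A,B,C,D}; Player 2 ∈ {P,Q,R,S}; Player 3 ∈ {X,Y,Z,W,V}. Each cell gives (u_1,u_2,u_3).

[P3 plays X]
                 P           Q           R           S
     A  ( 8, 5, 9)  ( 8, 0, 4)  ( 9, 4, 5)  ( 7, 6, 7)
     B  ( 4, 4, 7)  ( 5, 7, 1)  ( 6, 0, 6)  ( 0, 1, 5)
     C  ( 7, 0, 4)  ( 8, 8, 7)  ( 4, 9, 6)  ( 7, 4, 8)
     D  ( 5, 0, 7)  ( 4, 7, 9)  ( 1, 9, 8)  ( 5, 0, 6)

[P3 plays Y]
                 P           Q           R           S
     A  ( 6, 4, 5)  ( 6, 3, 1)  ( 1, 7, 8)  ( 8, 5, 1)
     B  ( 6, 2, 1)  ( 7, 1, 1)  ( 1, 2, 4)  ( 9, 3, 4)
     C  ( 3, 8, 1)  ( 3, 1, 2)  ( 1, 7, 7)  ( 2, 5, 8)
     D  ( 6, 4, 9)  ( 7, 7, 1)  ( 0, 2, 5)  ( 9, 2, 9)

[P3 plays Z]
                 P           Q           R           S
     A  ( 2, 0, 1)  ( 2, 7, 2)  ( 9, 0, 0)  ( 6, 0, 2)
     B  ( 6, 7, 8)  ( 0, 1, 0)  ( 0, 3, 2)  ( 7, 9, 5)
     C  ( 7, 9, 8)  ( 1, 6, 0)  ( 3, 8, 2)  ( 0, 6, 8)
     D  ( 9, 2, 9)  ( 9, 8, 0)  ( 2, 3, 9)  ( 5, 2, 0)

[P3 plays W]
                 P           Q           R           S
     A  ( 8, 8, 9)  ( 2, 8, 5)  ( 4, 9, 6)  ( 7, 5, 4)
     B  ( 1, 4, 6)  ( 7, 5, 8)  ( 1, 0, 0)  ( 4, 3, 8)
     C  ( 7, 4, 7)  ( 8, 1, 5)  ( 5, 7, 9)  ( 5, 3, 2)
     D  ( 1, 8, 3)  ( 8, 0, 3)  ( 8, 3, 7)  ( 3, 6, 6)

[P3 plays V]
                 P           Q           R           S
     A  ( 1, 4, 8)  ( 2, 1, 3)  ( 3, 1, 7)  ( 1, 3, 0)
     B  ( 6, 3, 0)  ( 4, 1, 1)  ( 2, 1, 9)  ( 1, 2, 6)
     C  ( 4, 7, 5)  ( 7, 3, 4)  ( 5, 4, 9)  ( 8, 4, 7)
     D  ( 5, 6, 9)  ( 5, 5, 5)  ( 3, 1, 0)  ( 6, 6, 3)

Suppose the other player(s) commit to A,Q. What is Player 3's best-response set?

u_3(X vs A,Q) = 4
u_3(Y vs A,Q) = 1
u_3(Z vs A,Q) = 2
u_3(W vs A,Q) = 5
u_3(V vs A,Q) = 3
max payoff 5 at {W}

P3 best: {W}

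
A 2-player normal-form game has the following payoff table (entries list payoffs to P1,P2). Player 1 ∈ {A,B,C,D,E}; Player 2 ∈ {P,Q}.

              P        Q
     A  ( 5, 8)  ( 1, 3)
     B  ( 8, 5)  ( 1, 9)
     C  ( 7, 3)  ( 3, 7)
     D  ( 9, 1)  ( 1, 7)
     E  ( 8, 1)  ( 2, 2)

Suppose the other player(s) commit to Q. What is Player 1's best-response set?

u_1(A vs Q) = 1
u_1(B vs Q) = 1
u_1(C vs Q) = 3
u_1(D vs Q) = 1
u_1(E vs Q) = 2
max payoff 3 at {C}

P1 best: {C}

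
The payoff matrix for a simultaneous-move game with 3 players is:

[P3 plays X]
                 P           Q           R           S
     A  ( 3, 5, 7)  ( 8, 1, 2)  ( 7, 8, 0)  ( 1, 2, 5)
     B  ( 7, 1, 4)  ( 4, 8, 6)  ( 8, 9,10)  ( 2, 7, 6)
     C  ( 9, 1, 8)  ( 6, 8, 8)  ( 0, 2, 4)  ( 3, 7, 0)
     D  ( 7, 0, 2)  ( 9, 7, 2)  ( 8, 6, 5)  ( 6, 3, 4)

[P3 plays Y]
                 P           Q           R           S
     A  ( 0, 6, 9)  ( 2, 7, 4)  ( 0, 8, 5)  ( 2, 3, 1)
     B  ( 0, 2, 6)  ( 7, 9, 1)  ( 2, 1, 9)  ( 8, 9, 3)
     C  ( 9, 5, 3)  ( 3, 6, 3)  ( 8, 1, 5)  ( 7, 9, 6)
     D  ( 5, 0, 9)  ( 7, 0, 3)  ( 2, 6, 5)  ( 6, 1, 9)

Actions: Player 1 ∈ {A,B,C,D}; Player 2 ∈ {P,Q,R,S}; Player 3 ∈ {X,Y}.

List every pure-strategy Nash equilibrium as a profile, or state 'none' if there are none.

NE set: (B,R,X)

(A,P,X): not NE [P1→C gives 9>3; P2→R gives 8>5; P3→Y gives 9>7]
(A,P,Y): not NE [P1→C gives 9>0; P2→R gives 8>6]
(A,Q,X): not NE [P1→D gives 9>8; P2→R gives 8>1; P3→Y gives 4>2]
(A,Q,Y): not NE [P1→D gives 7>2; P2→R gives 8>7]
(A,R,X): not NE [P1→D gives 8>7; P3→Y gives 5>0]
(A,R,Y): not NE [P1→C gives 8>0]
(A,S,X): not NE [P1→D gives 6>1; P2→R gives 8>2]
(A,S,Y): not NE [P1→B gives 8>2; P2→R gives 8>3; P3→X gives 5>1]
(B,P,X): not NE [P1→C gives 9>7; P2→R gives 9>1; P3→Y gives 6>4]
(B,P,Y): not NE [P1→C gives 9>0; P2→S gives 9>2]
(B,Q,X): not NE [P1→D gives 9>4; P2→R gives 9>8]
(B,Q,Y): not NE [P3→X gives 6>1]
(B,R,X): NE
(B,R,Y): not NE [P1→C gives 8>2; P2→S gives 9>1; P3→X gives 10>9]
(B,S,X): not NE [P1→D gives 6>2; P2→R gives 9>7]
(B,S,Y): not NE [P3→X gives 6>3]
(C,P,X): not NE [P2→Q gives 8>1]
(C,P,Y): not NE [P2→S gives 9>5; P3→X gives 8>3]
(C,Q,X): not NE [P1→D gives 9>6]
(C,Q,Y): not NE [P1→D gives 7>3; P2→S gives 9>6; P3→X gives 8>3]
(C,R,X): not NE [P1→D gives 8>0; P2→Q gives 8>2; P3→Y gives 5>4]
(C,R,Y): not NE [P2→S gives 9>1]
(C,S,X): not NE [P1→D gives 6>3; P2→Q gives 8>7; P3→Y gives 6>0]
(C,S,Y): not NE [P1→B gives 8>7]
(D,P,X): not NE [P1→C gives 9>7; P2→Q gives 7>0; P3→Y gives 9>2]
(D,P,Y): not NE [P1→C gives 9>5; P2→R gives 6>0]
(D,Q,X): not NE [P3→Y gives 3>2]
(D,Q,Y): not NE [P2→R gives 6>0]
(D,R,X): not NE [P2→Q gives 7>6]
(D,R,Y): not NE [P1→C gives 8>2]
(D,S,X): not NE [P2→Q gives 7>3; P3→Y gives 9>4]
(D,S,Y): not NE [P1→B gives 8>6; P2→R gives 6>1]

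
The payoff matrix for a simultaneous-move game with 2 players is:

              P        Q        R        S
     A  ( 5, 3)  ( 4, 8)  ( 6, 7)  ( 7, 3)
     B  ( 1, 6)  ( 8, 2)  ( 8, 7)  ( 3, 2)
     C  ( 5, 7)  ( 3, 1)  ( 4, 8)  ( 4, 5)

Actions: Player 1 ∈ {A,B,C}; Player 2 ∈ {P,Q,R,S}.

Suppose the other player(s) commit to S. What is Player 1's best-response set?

u_1(A vs S) = 7
u_1(B vs S) = 3
u_1(C vs S) = 4
max payoff 7 at {A}

P1 best: {A}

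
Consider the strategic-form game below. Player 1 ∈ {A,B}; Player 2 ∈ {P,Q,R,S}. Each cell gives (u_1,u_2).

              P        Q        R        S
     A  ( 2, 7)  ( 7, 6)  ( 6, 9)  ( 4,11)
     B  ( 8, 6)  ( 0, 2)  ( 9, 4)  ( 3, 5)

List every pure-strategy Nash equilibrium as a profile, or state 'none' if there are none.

(A,P): not NE [P1→B gives 8>2; P2→S gives 11>7]
(A,Q): not NE [P2→S gives 11>6]
(A,R): not NE [P1→B gives 9>6; P2→S gives 11>9]
(A,S): NE
(B,P): NE
(B,Q): not NE [P1→A gives 7>0; P2→P gives 6>2]
(B,R): not NE [P2→P gives 6>4]
(B,S): not NE [P1→A gives 4>3; P2→P gives 6>5]

Nash profiles: (A,S), (B,P)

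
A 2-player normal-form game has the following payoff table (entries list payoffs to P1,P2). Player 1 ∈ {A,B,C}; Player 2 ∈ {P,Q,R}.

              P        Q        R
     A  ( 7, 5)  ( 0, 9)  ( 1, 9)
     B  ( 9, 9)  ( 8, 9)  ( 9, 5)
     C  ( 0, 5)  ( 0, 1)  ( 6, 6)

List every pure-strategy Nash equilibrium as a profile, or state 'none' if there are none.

(A,P): not NE [P1→B gives 9>7; P2→R gives 9>5]
(A,Q): not NE [P1→B gives 8>0]
(A,R): not NE [P1→B gives 9>1]
(B,P): NE
(B,Q): NE
(B,R): not NE [P2→Q gives 9>5]
(C,P): not NE [P1→B gives 9>0; P2→R gives 6>5]
(C,Q): not NE [P1→B gives 8>0; P2→R gives 6>1]
(C,R): not NE [P1→B gives 9>6]

PSNE = {(B,P), (B,Q)}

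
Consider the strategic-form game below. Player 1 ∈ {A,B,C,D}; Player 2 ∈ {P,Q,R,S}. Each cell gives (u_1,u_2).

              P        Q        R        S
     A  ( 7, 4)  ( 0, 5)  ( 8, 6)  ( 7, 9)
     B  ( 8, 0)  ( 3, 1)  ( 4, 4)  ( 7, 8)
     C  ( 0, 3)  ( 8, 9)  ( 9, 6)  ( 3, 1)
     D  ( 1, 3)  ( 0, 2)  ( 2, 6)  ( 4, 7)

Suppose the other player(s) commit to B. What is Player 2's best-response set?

u_2(P vs B) = 0
u_2(Q vs B) = 1
u_2(R vs B) = 4
u_2(S vs B) = 8
max payoff 8 at {S}

BR_2 = {S}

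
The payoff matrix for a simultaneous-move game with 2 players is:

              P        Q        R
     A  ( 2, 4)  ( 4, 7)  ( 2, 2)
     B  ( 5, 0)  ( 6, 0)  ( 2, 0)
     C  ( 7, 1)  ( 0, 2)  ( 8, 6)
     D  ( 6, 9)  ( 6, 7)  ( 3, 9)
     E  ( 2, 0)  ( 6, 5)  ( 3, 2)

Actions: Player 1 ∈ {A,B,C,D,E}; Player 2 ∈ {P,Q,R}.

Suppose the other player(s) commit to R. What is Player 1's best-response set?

u_1(A vs R) = 2
u_1(B vs R) = 2
u_1(C vs R) = 8
u_1(D vs R) = 3
u_1(E vs R) = 3
max payoff 8 at {C}

BR_1 = {C}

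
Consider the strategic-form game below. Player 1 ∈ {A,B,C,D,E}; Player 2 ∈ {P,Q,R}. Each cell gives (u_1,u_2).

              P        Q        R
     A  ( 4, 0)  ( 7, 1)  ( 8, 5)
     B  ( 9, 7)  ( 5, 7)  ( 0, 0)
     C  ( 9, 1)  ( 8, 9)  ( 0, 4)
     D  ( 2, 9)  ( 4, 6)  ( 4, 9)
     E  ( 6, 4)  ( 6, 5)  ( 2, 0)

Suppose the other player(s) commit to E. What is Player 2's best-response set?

u_2(P vs E) = 4
u_2(Q vs E) = 5
u_2(R vs E) = 0
max payoff 5 at {Q}

BR_2 = {Q}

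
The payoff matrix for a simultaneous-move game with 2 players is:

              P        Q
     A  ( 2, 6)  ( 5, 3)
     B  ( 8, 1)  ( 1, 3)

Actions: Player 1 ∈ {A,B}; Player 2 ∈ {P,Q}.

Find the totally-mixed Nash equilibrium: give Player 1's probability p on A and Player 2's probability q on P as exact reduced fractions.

P1 mixes 2/5 on A; P2 mixes 2/5 on P

P1 indiff ⇒ q·2+(1-q)·5 = q·8+(1-q)·1 ⇒ q(-6) = (1-q)(-4) ⇒ q = 2/5
P2 indiff ⇒ p·6+(1-p)·1 = p·3+(1-p)·3 ⇒ p(3) = (1-p)(2) ⇒ p = 2/5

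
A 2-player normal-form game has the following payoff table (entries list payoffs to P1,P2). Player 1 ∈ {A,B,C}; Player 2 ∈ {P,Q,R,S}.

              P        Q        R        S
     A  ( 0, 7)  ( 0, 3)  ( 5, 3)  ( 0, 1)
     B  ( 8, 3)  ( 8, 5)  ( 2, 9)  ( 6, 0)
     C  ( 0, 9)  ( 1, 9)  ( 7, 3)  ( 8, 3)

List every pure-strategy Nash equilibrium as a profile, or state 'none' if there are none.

Equilibria: none

(A,P): not NE [P1→B gives 8>0]
(A,Q): not NE [P1→B gives 8>0; P2→P gives 7>3]
(A,R): not NE [P1→C gives 7>5; P2→P gives 7>3]
(A,S): not NE [P1→C gives 8>0; P2→P gives 7>1]
(B,P): not NE [P2→R gives 9>3]
(B,Q): not NE [P2→R gives 9>5]
(B,R): not NE [P1→C gives 7>2]
(B,S): not NE [P1→C gives 8>6; P2→R gives 9>0]
(C,P): not NE [P1→B gives 8>0]
(C,Q): not NE [P1→B gives 8>1]
(C,R): not NE [P2→Q gives 9>3]
(C,S): not NE [P2→Q gives 9>3]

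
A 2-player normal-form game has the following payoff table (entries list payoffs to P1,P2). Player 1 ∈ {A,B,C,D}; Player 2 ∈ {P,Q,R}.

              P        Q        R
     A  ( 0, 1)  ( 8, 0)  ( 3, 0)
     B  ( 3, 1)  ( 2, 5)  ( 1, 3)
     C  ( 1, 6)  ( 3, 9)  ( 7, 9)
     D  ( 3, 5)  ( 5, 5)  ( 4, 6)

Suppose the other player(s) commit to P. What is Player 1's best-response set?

P1 best: {B,D}

u_1(A vs P) = 0
u_1(B vs P) = 3
u_1(C vs P) = 1
u_1(D vs P) = 3
max payoff 3 at {B,D}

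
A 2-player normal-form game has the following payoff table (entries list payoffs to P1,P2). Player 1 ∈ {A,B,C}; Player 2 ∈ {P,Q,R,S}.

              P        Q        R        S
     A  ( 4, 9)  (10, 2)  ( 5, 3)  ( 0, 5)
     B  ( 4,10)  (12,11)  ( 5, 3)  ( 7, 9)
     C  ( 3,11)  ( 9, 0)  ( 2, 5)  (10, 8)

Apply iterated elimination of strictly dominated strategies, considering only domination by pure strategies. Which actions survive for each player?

P2 drop R (P beats it: A:9>3 B:10>3 C:11>5)
P2 drop S (P beats it: A:9>5 B:10>9 C:11>8)
P1 drop C (A beats it: P:4>3 Q:10>9)
P1→{A,B} P2→{P,Q}

Survivors P1:{A,B} P2:{P,Q}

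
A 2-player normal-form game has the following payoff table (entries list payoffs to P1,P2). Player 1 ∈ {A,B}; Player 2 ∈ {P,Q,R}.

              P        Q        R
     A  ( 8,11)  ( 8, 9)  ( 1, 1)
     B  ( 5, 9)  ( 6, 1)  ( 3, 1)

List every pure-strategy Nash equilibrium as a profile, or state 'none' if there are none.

PSNE = {(A,P)}

(A,P): NE
(A,Q): not NE [P2→P gives 11>9]
(A,R): not NE [P1→B gives 3>1; P2→P gives 11>1]
(B,P): not NE [P1→A gives 8>5]
(B,Q): not NE [P1→A gives 8>6; P2→P gives 9>1]
(B,R): not NE [P2→P gives 9>1]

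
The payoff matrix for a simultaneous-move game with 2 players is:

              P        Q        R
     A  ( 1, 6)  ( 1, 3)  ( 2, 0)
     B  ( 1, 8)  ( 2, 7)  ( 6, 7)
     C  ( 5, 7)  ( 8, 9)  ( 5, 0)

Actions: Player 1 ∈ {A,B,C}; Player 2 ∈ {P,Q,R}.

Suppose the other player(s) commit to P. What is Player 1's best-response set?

P1 best: {C}

u_1(A vs P) = 1
u_1(B vs P) = 1
u_1(C vs P) = 5
max payoff 5 at {C}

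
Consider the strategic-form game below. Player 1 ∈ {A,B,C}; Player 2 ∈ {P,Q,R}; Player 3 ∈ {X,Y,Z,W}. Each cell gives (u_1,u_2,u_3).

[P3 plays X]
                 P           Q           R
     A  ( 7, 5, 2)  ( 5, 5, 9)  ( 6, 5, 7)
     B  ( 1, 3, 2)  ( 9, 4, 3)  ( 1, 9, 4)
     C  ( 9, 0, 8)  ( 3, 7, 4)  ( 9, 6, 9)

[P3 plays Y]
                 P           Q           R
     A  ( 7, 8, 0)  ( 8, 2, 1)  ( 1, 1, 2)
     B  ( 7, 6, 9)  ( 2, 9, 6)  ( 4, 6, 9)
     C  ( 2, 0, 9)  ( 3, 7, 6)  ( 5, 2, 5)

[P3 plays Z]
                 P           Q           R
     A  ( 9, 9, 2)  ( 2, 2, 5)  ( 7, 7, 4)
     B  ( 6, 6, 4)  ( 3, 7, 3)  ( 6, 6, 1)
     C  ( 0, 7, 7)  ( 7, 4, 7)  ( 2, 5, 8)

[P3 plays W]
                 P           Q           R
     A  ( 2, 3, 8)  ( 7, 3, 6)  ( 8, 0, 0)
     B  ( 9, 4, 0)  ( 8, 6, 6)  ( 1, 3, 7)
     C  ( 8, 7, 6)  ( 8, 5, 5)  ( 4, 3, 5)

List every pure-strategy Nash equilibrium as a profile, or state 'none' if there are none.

Nash profiles: (B,Q,W)

(A,P,X): not NE [P1→C gives 9>7; P3→W gives 8>2]
(A,P,Y): not NE [P3→W gives 8>0]
(A,P,Z): not NE [P3→W gives 8>2]
(A,P,W): not NE [P1→B gives 9>2]
(A,Q,X): not NE [P1→B gives 9>5]
(A,Q,Y): not NE [P2→P gives 8>2; P3→X gives 9>1]
(A,Q,Z): not NE [P1→C gives 7>2; P2→P gives 9>2; P3→X gives 9>5]
(A,Q,W): not NE [P1→C gives 8>7; P3→X gives 9>6]
(A,R,X): not NE [P1→C gives 9>6]
(A,R,Y): not NE [P1→C gives 5>1; P2→P gives 8>1; P3→X gives 7>2]
(A,R,Z): not NE [P2→P gives 9>7; P3→X gives 7>4]
(A,R,W): not NE [P2→Q gives 3>0; P3→X gives 7>0]
(B,P,X): not NE [P1→C gives 9>1; P2→R gives 9>3; P3→Y gives 9>2]
(B,P,Y): not NE [P2→Q gives 9>6]
(B,P,Z): not NE [P1→A gives 9>6; P2→Q gives 7>6; P3→Y gives 9>4]
(B,P,W): not NE [P2→Q gives 6>4; P3→Y gives 9>0]
(B,Q,X): not NE [P2→R gives 9>4; P3→W gives 6>3]
(B,Q,Y): not NE [P1→A gives 8>2]
(B,Q,Z): not NE [P1→C gives 7>3; P3→W gives 6>3]
(B,Q,W): NE
(B,R,X): not NE [P1→C gives 9>1; P3→Y gives 9>4]
(B,R,Y): not NE [P1→C gives 5>4; P2→Q gives 9>6]
(B,R,Z): not NE [P1→A gives 7>6; P2→Q gives 7>6; P3→Y gives 9>1]
(B,R,W): not NE [P1→A gives 8>1; P2→Q gives 6>3; P3→Y gives 9>7]
(C,P,X): not NE [P2→Q gives 7>0; P3→Y gives 9>8]
(C,P,Y): not NE [P1→B gives 7>2; P2→Q gives 7>0]
(C,P,Z): not NE [P1→A gives 9>0; P3→Y gives 9>7]
(C,P,W): not NE [P1→B gives 9>8; P3→Y gives 9>6]
(C,Q,X): not NE [P1→B gives 9>3; P3→Z gives 7>4]
(C,Q,Y): not NE [P1→A gives 8>3; P3→Z gives 7>6]
(C,Q,Z): not NE [P2→P gives 7>4]
(C,Q,W): not NE [P2→P gives 7>5; P3→Z gives 7>5]
(C,R,X): not NE [P2→Q gives 7>6]
(C,R,Y): not NE [P2→Q gives 7>2; P3→X gives 9>5]
(C,R,Z): not NE [P1→A gives 7>2; P2→P gives 7>5; P3→X gives 9>8]
(C,R,W): not NE [P1→A gives 8>4; P2→P gives 7>3; P3→X gives 9>5]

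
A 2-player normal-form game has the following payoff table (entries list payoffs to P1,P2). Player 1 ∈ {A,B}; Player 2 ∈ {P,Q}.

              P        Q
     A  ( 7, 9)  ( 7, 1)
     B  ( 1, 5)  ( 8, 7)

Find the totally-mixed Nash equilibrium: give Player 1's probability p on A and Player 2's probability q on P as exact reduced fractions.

P1 mixes 1/5 on A; P2 mixes 1/7 on P

P1 indiff ⇒ q·7+(1-q)·7 = q·1+(1-q)·8 ⇒ q(6) = (1-q)(1) ⇒ q = 1/7
P2 indiff ⇒ p·9+(1-p)·5 = p·1+(1-p)·7 ⇒ p(8) = (1-p)(2) ⇒ p = 1/5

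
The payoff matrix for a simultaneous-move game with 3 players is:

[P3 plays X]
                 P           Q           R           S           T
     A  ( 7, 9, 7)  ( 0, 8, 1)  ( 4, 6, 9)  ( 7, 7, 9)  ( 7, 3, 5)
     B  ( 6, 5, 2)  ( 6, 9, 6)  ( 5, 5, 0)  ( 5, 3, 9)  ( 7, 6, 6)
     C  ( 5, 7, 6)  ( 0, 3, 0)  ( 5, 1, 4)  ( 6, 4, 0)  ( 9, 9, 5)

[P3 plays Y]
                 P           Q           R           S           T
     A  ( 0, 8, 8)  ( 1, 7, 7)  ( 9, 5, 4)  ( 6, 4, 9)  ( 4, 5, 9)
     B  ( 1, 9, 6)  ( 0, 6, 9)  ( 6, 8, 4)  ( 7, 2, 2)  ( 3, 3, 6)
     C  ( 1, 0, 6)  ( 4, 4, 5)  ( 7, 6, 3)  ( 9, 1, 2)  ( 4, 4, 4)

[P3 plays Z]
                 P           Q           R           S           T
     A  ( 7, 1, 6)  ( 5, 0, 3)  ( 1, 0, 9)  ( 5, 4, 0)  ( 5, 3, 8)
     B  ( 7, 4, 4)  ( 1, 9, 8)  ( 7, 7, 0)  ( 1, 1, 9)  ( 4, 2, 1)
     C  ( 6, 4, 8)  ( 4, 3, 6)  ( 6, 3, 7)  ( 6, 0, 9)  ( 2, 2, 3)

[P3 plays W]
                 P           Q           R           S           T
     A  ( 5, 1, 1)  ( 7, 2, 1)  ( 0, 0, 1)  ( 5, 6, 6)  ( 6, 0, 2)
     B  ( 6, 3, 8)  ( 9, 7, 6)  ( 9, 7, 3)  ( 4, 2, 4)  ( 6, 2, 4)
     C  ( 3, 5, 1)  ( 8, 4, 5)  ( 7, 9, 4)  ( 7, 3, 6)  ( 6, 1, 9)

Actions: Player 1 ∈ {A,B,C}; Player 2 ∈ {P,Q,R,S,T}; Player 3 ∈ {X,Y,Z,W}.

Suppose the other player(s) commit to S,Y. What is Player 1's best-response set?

u_1(A vs S,Y) = 6
u_1(B vs S,Y) = 7
u_1(C vs S,Y) = 9
max payoff 9 at {C}

P1 best: {C}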